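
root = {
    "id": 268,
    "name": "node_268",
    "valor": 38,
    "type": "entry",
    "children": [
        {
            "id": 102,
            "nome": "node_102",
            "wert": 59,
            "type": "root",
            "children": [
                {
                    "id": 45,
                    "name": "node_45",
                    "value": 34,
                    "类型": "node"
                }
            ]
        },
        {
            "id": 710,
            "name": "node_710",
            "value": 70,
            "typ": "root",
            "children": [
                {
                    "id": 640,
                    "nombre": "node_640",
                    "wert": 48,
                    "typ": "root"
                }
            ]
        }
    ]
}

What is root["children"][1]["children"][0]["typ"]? "root"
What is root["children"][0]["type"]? "root"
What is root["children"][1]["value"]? 70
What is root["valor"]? 38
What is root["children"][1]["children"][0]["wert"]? 48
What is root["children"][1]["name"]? "node_710"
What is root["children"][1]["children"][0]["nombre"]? "node_640"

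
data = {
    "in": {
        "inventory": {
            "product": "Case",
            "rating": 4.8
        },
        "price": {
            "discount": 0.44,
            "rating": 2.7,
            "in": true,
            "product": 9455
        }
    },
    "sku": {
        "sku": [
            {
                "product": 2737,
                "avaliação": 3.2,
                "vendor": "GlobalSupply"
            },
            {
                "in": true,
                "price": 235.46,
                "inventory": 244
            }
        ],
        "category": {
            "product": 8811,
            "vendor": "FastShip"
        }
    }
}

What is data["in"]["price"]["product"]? 9455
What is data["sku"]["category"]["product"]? 8811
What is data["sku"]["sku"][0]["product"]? 2737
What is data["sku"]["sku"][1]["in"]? True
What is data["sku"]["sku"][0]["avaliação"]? 3.2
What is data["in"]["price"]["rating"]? 2.7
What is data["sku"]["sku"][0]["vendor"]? "GlobalSupply"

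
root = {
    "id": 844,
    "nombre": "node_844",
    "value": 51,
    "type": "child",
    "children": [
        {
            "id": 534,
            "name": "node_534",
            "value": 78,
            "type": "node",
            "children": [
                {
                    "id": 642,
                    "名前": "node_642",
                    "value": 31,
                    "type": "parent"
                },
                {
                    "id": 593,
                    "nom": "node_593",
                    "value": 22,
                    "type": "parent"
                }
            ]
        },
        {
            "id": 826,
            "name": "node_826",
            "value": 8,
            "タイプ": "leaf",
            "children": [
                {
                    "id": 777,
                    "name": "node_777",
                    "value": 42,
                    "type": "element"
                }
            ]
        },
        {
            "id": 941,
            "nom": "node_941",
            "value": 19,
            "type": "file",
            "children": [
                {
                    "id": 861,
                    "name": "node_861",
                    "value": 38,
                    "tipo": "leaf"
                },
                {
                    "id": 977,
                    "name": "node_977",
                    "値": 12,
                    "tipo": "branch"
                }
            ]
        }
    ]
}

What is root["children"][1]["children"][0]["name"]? "node_777"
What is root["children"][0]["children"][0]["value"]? 31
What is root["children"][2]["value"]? 19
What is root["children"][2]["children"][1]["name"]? "node_977"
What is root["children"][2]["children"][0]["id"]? 861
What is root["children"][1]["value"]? 8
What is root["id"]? 844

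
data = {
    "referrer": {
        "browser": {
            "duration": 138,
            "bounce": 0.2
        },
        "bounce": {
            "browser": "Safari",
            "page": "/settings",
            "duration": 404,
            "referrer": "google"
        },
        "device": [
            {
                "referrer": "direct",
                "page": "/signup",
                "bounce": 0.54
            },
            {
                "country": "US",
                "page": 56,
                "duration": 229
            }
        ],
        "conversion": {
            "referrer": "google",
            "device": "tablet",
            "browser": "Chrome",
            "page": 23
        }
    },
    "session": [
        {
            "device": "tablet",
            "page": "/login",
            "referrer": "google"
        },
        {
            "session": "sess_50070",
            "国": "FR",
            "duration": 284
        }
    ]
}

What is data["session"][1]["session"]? "sess_50070"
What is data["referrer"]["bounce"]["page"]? "/settings"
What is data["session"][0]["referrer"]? "google"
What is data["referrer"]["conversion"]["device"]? "tablet"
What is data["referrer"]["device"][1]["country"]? "US"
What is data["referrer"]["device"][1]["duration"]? 229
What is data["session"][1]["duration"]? 284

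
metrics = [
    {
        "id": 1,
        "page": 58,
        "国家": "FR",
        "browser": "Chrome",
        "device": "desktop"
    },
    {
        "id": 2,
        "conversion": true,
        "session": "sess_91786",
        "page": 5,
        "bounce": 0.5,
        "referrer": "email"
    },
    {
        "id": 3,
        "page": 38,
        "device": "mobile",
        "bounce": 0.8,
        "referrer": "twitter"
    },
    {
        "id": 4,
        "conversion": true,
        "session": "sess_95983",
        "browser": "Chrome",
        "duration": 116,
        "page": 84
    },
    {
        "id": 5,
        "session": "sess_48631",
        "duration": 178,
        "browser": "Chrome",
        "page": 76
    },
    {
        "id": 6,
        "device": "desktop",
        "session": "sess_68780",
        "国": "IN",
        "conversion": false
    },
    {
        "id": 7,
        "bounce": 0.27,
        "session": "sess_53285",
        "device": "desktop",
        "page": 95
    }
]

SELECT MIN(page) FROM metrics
5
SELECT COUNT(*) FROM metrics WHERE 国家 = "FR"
1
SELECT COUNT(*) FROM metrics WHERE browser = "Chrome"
3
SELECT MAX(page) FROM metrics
95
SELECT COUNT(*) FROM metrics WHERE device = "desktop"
3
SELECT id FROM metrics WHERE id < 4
[1, 2, 3]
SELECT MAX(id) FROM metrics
7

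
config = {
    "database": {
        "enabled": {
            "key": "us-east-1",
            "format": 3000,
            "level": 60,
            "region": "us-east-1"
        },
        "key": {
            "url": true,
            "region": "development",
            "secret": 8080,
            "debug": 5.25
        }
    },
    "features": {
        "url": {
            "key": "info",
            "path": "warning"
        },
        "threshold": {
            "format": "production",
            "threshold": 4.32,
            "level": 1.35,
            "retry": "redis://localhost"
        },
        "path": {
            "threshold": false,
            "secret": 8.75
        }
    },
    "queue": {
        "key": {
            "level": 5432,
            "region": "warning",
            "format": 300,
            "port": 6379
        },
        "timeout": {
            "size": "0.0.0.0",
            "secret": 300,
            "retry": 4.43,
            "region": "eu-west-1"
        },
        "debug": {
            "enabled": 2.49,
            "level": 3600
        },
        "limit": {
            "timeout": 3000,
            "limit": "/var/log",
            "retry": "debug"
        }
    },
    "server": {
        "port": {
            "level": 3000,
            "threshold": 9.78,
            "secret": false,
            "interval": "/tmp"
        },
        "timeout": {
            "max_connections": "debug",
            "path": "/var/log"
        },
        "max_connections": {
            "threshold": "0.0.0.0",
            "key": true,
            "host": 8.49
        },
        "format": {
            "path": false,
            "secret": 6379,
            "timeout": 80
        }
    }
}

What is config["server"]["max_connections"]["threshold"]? "0.0.0.0"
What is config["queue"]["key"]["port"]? 6379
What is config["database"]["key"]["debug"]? 5.25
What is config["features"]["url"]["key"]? "info"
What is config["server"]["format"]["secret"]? 6379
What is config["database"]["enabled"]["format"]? 3000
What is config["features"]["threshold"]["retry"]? "redis://localhost"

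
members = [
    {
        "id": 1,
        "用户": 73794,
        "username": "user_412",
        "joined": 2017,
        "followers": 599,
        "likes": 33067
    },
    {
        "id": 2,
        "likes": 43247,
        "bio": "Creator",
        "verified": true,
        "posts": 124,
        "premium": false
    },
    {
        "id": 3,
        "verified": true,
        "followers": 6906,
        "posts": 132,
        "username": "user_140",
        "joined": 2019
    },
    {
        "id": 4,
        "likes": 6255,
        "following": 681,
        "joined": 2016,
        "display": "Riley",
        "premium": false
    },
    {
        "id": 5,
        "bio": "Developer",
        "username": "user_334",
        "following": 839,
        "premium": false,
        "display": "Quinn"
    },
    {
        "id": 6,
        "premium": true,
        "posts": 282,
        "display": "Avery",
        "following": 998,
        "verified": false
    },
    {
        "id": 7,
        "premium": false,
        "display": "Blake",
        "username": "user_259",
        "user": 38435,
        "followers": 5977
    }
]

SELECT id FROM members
[1, 2, 3, 4, 5, 6, 7]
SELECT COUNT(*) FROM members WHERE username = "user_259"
1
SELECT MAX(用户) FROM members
73794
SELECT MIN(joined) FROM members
2016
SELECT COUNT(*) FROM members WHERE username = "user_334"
1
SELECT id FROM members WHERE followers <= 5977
[1, 7]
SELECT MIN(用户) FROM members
73794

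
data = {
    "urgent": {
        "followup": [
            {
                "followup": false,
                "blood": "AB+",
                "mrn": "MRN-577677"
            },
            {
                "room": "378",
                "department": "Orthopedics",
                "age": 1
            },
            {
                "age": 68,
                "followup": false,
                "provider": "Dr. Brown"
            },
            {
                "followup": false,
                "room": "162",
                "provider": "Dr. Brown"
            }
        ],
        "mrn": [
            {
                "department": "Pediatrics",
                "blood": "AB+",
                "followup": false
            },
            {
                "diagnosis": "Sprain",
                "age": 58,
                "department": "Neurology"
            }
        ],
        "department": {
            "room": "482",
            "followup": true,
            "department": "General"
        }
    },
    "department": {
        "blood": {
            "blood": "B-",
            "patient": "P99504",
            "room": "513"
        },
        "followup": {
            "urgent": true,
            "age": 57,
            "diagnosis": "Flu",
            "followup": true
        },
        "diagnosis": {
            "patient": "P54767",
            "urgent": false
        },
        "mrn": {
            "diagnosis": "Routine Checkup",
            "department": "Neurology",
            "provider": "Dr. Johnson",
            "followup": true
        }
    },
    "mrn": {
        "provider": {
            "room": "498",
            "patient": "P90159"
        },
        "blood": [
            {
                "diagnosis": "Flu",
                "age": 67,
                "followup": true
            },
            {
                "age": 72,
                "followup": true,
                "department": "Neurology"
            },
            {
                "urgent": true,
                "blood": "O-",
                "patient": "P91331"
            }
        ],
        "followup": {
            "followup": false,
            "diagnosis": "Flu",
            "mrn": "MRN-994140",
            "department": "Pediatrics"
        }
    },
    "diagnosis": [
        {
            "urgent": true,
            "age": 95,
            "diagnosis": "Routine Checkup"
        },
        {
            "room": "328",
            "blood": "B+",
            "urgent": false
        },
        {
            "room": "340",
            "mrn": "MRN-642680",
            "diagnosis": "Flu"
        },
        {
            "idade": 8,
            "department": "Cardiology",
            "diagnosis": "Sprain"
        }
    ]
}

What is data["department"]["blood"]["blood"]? "B-"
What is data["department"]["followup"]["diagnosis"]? "Flu"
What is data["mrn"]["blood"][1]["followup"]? True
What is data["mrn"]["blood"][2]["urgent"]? True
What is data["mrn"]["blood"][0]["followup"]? True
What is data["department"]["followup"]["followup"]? True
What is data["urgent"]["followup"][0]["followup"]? False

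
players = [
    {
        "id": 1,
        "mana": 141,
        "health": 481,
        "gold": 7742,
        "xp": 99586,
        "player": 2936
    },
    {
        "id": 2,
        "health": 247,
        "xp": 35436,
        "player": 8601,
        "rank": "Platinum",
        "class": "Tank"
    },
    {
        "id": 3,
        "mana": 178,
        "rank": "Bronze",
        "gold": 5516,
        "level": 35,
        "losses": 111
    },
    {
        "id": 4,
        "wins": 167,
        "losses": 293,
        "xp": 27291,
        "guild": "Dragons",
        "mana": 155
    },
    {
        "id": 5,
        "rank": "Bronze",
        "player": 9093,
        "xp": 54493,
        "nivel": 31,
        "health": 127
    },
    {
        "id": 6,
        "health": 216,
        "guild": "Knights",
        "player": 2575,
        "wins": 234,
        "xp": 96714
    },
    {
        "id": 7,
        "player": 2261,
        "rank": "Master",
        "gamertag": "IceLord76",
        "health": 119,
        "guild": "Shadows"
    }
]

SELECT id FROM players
[1, 2, 3, 4, 5, 6, 7]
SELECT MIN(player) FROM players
2261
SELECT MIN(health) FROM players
119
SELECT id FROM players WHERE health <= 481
[1, 2, 5, 6, 7]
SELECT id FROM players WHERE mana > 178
[]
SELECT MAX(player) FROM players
9093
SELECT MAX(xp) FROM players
99586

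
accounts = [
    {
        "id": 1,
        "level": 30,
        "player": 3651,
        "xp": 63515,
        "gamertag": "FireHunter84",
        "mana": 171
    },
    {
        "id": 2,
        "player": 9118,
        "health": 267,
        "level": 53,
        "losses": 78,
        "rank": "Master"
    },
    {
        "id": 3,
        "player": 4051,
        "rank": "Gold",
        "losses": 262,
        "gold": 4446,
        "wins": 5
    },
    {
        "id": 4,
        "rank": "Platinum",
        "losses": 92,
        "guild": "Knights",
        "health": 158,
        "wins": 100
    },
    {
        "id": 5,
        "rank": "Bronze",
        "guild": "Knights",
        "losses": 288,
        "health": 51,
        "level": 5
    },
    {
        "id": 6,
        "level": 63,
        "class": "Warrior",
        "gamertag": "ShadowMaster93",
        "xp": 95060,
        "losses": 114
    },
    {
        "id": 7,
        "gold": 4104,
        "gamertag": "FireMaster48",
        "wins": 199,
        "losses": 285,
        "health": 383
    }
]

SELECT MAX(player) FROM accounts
9118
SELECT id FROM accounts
[1, 2, 3, 4, 5, 6, 7]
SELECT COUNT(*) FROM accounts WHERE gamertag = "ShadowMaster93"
1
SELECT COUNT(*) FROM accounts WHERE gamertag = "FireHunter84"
1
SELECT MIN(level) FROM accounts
5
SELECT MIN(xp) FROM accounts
63515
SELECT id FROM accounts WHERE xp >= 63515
[1, 6]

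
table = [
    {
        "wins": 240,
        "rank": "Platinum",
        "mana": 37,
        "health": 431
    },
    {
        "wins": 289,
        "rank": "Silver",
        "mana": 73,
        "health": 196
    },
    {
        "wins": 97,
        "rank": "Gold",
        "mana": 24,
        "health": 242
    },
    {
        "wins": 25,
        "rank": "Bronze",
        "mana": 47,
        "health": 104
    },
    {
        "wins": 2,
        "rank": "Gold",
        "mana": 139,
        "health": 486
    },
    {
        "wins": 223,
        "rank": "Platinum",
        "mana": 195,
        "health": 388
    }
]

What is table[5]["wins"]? 223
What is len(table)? 6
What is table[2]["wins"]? 97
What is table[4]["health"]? 486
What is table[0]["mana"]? 37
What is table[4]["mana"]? 139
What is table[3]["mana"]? 47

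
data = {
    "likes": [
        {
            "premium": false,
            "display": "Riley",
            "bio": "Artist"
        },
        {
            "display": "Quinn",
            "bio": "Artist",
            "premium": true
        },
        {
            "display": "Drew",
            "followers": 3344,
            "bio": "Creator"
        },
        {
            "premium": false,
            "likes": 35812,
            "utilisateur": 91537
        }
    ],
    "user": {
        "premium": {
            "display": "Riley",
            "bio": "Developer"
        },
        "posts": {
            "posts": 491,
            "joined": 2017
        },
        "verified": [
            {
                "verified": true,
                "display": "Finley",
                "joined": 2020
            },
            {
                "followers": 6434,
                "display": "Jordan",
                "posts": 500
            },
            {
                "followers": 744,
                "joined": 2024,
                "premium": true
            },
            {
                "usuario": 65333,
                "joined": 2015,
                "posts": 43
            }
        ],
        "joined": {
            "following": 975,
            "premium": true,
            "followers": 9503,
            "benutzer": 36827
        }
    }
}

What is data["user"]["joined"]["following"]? 975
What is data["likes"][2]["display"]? "Drew"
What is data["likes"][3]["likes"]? 35812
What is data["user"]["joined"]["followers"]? 9503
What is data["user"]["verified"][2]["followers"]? 744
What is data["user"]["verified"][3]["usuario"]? 65333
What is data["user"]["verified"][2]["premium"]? True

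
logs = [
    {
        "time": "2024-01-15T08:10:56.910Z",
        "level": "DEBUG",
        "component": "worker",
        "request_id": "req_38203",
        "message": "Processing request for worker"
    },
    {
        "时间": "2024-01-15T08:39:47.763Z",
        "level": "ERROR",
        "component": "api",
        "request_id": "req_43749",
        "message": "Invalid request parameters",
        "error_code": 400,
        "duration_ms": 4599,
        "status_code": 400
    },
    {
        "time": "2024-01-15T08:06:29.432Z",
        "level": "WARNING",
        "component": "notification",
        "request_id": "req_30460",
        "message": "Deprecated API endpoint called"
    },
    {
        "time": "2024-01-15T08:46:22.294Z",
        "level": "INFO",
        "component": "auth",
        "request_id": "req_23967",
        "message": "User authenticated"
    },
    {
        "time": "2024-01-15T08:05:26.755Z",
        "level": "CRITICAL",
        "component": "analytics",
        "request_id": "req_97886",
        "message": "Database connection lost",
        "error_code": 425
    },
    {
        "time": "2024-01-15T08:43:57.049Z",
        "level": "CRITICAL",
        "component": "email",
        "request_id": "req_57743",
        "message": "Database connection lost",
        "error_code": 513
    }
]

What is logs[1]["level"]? "ERROR"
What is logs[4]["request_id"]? "req_97886"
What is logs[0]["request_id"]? "req_38203"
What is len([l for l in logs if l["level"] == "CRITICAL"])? 2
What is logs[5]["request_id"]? "req_57743"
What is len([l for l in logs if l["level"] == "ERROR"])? 1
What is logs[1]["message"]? "Invalid request parameters"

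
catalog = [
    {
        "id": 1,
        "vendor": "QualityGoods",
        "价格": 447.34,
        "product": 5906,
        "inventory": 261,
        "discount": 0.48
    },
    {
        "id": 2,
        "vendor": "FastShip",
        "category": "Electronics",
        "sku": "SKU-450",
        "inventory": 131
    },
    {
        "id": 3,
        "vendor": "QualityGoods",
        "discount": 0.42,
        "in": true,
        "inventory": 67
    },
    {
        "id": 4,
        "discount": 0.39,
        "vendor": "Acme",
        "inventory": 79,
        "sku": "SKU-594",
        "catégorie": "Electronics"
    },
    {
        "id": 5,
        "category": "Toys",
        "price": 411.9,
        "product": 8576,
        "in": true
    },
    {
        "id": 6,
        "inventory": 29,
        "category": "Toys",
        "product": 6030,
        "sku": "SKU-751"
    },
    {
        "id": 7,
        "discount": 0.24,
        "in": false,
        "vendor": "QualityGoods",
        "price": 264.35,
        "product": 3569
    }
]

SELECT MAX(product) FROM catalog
8576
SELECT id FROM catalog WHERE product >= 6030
[5, 6]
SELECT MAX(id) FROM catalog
7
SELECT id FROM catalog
[1, 2, 3, 4, 5, 6, 7]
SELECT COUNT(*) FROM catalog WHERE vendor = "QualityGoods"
3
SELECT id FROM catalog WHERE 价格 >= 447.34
[1]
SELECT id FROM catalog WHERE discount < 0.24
[]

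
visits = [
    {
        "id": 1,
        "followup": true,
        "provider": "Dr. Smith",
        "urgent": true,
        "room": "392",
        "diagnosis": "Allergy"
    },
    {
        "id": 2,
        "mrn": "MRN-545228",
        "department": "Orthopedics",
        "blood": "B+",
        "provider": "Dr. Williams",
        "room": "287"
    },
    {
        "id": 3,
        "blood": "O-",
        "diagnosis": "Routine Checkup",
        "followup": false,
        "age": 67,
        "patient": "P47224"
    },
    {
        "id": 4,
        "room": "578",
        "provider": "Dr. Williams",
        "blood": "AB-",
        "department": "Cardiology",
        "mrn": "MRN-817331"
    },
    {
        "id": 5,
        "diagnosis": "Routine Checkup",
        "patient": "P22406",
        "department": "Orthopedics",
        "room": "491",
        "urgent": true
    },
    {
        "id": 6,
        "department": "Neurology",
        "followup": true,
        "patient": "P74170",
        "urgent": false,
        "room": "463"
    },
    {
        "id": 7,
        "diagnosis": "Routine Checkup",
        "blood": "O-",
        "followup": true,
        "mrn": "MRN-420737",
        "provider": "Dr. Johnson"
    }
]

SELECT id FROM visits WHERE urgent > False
[1, 5]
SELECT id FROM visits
[1, 2, 3, 4, 5, 6, 7]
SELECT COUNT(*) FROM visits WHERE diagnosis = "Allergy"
1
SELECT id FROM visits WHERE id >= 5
[5, 6, 7]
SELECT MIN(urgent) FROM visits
False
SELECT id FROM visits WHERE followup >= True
[1, 6, 7]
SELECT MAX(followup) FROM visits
True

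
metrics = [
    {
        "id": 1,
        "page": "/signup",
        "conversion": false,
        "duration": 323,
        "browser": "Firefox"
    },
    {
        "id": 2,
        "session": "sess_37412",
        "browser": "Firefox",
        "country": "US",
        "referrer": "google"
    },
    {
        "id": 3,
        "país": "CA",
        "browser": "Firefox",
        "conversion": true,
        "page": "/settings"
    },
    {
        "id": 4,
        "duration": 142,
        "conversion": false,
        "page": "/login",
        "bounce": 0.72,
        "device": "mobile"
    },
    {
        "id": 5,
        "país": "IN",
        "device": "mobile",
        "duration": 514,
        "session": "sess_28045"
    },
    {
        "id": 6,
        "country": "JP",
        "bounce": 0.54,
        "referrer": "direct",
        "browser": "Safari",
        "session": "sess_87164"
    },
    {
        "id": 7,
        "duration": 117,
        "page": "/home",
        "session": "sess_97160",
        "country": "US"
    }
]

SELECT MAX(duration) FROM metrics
514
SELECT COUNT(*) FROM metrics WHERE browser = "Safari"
1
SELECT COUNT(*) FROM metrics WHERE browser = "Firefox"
3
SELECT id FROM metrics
[1, 2, 3, 4, 5, 6, 7]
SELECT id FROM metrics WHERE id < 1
[]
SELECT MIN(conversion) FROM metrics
False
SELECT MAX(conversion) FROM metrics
True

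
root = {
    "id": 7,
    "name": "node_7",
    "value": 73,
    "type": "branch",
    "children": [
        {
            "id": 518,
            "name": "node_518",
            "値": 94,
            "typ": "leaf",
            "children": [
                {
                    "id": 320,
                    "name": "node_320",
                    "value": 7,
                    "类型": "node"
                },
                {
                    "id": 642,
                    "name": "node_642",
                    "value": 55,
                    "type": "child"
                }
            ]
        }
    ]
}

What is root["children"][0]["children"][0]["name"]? "node_320"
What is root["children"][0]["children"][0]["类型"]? "node"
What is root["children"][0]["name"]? "node_518"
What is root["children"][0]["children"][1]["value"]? 55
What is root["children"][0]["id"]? 518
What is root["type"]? "branch"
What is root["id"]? 7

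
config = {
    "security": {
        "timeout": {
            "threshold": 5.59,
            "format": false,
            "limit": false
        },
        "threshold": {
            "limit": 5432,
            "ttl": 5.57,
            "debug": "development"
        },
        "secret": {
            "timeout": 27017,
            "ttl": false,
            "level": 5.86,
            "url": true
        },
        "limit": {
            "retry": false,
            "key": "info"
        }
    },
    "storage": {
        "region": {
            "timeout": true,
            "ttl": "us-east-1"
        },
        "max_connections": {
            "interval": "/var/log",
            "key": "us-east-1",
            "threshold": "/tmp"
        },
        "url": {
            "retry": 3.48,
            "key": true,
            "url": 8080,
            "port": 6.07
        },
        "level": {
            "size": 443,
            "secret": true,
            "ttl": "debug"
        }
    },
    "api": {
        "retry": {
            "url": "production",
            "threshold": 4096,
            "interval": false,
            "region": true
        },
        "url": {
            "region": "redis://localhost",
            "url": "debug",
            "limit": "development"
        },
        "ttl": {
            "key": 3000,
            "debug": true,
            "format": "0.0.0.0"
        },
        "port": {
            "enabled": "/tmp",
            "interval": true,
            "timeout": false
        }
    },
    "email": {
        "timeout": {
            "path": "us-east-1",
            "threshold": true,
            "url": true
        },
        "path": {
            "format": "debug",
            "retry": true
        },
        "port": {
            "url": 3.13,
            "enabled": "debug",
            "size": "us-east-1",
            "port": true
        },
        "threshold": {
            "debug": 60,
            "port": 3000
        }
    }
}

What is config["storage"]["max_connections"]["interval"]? "/var/log"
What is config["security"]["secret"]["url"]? True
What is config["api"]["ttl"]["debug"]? True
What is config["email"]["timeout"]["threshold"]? True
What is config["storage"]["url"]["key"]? True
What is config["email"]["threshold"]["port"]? 3000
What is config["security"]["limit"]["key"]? "info"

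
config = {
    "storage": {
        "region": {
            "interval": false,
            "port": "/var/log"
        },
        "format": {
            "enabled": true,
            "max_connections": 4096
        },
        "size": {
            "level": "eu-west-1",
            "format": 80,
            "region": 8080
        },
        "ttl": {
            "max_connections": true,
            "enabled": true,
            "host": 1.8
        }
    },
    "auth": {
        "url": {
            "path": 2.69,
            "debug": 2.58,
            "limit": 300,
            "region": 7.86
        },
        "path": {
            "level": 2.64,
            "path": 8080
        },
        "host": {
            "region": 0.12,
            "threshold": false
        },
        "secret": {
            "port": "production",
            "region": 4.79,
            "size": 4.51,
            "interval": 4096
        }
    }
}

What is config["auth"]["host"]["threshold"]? False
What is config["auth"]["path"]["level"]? 2.64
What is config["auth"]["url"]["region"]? 7.86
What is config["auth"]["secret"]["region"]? 4.79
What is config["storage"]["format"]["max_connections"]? 4096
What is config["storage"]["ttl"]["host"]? 1.8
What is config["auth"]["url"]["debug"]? 2.58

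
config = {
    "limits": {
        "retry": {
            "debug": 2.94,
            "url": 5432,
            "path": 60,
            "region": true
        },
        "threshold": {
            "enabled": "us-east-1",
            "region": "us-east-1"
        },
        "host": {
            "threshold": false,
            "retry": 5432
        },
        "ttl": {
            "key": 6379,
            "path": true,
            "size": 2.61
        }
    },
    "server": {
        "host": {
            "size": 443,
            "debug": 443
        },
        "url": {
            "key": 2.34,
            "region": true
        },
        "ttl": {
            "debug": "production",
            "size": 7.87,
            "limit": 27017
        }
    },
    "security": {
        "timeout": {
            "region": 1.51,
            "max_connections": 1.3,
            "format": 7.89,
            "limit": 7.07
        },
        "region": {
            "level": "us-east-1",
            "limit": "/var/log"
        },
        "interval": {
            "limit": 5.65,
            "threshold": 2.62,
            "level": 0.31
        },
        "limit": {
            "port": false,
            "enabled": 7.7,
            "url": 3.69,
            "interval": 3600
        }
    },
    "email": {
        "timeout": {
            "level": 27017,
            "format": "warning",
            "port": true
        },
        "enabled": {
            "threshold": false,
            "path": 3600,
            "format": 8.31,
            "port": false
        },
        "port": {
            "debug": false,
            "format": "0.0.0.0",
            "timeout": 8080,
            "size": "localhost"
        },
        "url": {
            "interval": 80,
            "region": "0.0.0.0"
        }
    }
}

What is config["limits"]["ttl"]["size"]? 2.61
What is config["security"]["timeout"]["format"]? 7.89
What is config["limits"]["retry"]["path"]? 60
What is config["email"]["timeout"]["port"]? True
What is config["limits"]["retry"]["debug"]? 2.94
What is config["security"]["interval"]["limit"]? 5.65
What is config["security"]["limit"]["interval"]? 3600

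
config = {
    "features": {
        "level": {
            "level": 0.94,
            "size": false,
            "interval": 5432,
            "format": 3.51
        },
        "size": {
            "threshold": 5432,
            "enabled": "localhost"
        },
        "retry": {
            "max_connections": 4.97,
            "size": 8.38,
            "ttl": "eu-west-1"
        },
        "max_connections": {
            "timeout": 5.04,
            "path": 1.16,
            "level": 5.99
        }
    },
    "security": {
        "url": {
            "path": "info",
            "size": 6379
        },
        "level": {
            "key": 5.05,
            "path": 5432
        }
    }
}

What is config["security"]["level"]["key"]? 5.05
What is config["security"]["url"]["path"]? "info"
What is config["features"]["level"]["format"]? 3.51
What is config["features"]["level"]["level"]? 0.94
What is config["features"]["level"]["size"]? False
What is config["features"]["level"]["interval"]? 5432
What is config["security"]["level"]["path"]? 5432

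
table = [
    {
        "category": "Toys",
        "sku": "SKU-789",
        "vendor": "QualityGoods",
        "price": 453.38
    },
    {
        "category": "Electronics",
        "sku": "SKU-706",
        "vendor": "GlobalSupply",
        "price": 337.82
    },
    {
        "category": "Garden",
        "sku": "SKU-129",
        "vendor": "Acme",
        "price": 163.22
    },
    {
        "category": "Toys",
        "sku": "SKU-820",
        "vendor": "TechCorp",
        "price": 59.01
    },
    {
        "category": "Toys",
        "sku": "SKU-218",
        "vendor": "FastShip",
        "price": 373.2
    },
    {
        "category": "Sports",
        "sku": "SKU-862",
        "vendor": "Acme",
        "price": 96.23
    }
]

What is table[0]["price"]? 453.38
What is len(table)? 6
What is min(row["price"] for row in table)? 59.01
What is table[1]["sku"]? "SKU-706"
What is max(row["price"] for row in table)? 453.38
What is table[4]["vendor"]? "FastShip"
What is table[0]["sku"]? "SKU-789"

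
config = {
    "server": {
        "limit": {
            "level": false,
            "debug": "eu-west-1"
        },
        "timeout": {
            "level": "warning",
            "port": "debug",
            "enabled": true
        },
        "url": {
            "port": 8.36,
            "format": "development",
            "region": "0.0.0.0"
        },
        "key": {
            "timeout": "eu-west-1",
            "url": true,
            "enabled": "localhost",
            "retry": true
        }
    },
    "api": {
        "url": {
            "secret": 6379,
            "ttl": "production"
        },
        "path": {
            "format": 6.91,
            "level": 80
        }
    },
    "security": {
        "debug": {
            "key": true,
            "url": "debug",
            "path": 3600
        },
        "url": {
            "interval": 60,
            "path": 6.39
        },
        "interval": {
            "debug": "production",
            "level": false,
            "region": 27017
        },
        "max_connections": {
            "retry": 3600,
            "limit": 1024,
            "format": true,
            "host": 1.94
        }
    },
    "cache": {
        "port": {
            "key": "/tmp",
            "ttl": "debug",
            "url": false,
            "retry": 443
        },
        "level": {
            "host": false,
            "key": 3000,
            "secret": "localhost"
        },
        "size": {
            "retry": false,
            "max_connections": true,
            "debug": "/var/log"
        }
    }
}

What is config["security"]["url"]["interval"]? 60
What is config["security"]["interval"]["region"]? 27017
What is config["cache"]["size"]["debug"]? "/var/log"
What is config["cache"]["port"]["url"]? False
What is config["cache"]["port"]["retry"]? 443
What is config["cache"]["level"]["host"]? False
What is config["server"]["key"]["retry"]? True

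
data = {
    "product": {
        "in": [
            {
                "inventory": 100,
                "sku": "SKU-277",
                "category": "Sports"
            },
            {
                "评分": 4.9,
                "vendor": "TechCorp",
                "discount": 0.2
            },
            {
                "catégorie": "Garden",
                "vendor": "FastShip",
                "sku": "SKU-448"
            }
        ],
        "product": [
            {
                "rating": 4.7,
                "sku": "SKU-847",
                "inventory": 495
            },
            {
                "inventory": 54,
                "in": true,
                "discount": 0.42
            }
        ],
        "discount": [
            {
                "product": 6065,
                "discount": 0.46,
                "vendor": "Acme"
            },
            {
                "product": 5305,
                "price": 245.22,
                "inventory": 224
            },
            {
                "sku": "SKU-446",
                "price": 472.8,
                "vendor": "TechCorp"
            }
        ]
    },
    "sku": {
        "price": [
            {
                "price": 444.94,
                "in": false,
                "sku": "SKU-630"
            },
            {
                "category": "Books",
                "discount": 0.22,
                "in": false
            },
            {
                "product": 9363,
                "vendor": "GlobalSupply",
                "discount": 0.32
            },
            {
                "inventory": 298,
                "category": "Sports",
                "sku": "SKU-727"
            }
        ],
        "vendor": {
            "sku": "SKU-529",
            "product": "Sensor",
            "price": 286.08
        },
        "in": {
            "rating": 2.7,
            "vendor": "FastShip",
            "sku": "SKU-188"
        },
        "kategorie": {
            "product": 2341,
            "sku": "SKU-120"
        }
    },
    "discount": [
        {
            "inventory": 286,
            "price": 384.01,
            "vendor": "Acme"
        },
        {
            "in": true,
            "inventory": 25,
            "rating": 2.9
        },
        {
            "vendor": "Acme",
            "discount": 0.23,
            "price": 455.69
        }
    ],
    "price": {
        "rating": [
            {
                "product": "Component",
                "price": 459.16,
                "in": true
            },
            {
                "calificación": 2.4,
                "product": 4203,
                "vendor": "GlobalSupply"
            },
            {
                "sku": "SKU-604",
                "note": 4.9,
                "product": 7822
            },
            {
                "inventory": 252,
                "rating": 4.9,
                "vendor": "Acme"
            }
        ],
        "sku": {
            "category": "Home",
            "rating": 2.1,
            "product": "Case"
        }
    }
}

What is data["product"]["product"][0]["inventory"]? 495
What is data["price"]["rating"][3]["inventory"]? 252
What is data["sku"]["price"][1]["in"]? False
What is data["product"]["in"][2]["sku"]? "SKU-448"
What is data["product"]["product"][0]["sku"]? "SKU-847"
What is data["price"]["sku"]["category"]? "Home"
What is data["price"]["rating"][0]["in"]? True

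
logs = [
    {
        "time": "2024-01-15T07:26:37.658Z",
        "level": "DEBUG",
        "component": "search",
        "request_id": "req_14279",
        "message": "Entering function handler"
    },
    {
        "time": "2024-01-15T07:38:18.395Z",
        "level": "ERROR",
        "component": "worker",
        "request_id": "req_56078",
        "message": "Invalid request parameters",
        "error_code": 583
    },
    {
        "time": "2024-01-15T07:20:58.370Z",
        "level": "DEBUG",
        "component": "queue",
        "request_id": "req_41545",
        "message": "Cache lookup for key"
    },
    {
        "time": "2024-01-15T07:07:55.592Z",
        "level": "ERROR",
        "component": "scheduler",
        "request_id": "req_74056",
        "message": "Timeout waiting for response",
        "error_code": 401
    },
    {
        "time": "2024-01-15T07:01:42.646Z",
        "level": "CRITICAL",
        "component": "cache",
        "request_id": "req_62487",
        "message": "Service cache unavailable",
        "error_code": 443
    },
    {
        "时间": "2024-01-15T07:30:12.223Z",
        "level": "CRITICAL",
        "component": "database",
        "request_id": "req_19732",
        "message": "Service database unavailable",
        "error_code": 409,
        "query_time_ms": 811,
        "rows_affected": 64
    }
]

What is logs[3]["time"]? "2024-01-15T07:07:55.592Z"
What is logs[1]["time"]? "2024-01-15T07:38:18.395Z"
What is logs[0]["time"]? "2024-01-15T07:26:37.658Z"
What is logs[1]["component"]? "worker"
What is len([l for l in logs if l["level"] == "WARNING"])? 0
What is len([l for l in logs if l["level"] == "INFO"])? 0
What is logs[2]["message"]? "Cache lookup for key"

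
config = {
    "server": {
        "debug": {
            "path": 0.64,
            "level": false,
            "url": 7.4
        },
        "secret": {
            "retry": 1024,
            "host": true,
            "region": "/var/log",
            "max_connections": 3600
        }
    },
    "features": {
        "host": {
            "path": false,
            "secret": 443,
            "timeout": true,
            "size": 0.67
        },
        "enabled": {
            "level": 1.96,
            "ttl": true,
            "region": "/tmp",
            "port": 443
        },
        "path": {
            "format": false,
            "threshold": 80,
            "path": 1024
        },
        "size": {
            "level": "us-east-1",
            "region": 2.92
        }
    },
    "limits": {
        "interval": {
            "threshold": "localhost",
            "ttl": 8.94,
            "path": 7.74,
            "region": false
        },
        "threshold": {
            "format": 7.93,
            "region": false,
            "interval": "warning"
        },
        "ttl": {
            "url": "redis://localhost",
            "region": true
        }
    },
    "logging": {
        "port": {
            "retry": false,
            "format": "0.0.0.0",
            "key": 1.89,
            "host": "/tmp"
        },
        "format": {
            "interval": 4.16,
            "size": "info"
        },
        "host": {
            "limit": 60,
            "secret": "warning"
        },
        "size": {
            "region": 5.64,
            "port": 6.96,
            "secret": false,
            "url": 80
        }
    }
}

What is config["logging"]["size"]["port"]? 6.96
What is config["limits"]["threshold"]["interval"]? "warning"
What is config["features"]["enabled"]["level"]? 1.96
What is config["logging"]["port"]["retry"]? False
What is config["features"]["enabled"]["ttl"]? True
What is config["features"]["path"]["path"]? 1024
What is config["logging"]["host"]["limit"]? 60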